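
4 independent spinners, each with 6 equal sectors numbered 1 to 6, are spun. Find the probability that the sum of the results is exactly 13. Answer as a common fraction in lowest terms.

35/324

There are 6^4 = 1296 equally likely outcomes.
The number of ordered 4-tuples from {1,…,6} summing to 13 is 140.
P(sum = 13) = 140/1296 = 35/324.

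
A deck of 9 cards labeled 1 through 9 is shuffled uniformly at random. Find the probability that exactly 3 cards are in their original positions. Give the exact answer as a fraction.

53/864

Choose which 3 of the 9 are fixed: C(9,3) = 84 ways.
The remaining 6 must have no fixed point: D(6) = 265.
P = 84·265/362880 = 53/864.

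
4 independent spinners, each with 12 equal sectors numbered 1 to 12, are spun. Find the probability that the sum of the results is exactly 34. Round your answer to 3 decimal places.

There are 12^4 = 20736 equally likely outcomes.
The number of ordered 4-tuples from {1,…,12} summing to 34 is 640.
P(sum = 34) = 640/20736 = 5/162 ≈ 0.031.

0.031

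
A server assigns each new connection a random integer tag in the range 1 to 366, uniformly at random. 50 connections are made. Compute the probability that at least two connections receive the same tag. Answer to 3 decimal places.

0.970

It's easier to compute the probability that all 50 are distinct.
P(all distinct) = 366/366 · 365/366 · ··· · 317/366 ≈ 0.030.
So the probability of at least one match is 1 − 0.030 = 0.970.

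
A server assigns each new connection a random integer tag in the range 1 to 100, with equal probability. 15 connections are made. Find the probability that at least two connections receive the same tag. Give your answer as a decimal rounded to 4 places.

0.6687

It's easier to compute the probability that all 15 are distinct.
P(all distinct) = 100/100 · 99/100 · ··· · 86/100 ≈ 0.3313.
So the probability of at least one match is 1 − 0.3313 = 0.6687.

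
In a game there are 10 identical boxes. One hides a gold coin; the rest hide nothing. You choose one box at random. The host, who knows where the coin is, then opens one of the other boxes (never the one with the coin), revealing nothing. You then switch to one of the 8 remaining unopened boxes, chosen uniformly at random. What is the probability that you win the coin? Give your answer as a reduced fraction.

Your original box holds the coin with probability 1/10, so the other 9 collectively hold it with probability 9/10.
The host can always find an empty box to open, so this doesn't change that 9/10; it is now spread over the 8 remaining unopened boxes.
P(win by switching) = (9/10) · (1/8) = 9/80.

9/80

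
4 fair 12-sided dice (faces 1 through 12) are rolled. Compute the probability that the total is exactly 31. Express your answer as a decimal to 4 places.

0.0442

There are 12^4 = 20736 equally likely outcomes.
The number of ordered 4-tuples from {1,…,12} summing to 31 is 916.
P(sum = 31) = 916/20736 = 229/5184 ≈ 0.0442.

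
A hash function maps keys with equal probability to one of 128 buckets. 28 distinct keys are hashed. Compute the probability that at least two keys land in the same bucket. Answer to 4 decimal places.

It's easier to compute the probability that all 28 are distinct.
P(all distinct) = 128/128 · 127/128 · ··· · 101/128 ≈ 0.0411.
So the probability of at least one match is 1 − 0.0411 = 0.9589.

0.9589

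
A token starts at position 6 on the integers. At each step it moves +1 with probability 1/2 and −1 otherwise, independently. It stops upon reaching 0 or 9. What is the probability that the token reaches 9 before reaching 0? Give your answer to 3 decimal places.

With a fair step, P(i) = ½P(i−1) + ½P(i+1) with P(0)=0, P(9)=1 has the linear solution P(i) = i/9.
P(6) = 6/9 = 2/3 ≈ 0.667.

0.667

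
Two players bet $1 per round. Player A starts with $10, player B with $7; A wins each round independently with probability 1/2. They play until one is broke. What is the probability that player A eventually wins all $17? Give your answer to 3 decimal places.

With a fair step, P(i) = ½P(i−1) + ½P(i+1) with P(0)=0, P(17)=1 has the linear solution P(i) = i/17.
P(10) = 10/17 ≈ 0.588.

0.588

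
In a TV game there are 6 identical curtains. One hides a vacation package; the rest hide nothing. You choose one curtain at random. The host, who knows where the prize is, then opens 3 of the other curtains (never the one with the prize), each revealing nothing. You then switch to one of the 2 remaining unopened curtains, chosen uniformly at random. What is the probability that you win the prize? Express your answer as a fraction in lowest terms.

5/12

Your original curtain holds the prize with probability 1/6, so the other 5 collectively hold it with probability 5/6.
The host can always find 3 empty curtains to open, so the reveals don't change that 5/6; it is now spread over the 2 remaining unopened curtains.
P(win by switching) = (5/6) · (1/2) = 5/12.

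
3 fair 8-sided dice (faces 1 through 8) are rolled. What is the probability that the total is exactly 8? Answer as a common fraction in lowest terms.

There are 8^3 = 512 equally likely outcomes.
The number of ordered 3-tuples from {1,…,8} summing to 8 is 21.
P(sum = 8) = 21/512.

21/512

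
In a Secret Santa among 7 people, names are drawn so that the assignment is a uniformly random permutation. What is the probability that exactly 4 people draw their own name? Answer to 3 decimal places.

Choose which 4 of the 7 are fixed: C(7,4) = 35 ways.
The remaining 3 must have no fixed point: D(3) = 2.
P = 35·2/5040 = 1/72 ≈ 0.014.

0.014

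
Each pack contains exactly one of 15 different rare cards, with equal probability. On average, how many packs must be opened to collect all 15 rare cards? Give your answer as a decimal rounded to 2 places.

49.77

After i distinct types are collected, each trial gives a new one with probability (15−i)/15, so the expected wait for the next new type is 15/(15−i).
E = 15/15 + 15/14 + 15/13 + 15/12 + 15/11 + 15/10 + 15/9 + 15/8 + 15/7 + 15/6 + 15/5 + 15/4 + 15/3 + 15/2 + 15/1 = 1195757/24024 ≈ 49.77.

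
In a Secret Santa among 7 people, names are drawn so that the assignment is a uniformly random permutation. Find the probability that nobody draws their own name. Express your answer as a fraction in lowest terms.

This is the derangement probability: permutations of 7 with no fixed point.
D(7) = 7! · (1 − 1/1! + 1/2! − ··· + (−1)^7/7!) = 1854.
P = 1854/5040 = 103/280.

103/280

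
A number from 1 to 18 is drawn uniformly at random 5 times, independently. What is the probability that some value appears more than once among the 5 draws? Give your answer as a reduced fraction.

997/2187

P(all 5 different) = 18/18 · 17/18 · ··· · 14/18 = 1190/2187.
P(at least two equal) = 1 − 1190/2187 = 997/2187.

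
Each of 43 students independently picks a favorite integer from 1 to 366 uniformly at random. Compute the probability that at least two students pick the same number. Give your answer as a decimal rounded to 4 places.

0.9234

It's easier to compute the probability that all 43 are distinct.
P(all distinct) = 366/366 · 365/366 · ··· · 324/366 ≈ 0.0766.
So the probability of at least one match is 1 − 0.0766 = 0.9234.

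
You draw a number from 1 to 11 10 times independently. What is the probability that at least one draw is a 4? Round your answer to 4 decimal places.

P(no draw is a 4) = (10/11)^10 ≈ 0.3855.
P(at least one) = 1 − 0.3855 = 0.6145.

0.6145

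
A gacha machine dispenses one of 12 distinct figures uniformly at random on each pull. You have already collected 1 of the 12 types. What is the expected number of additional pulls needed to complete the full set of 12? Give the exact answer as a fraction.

Starting from 1 distinct type, each trial gives a new one with probability (12−i)/12 when i types are held, so the wait for the next new type is 12/(12−i).
E = 12/11 + 12/10 + 12/9 + 12/8 + 12/7 + 12/6 + 12/5 + 12/4 + 12/3 + 12/2 + 12/1 = 83711/2310.

83711/2310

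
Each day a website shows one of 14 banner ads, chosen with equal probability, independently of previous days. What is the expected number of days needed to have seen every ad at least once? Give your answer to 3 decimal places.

After i distinct types are collected, each trial gives a new one with probability (14−i)/14, so the expected wait for the next new type is 14/(14−i).
E = 14/14 + 14/13 + 14/12 + 14/11 + 14/10 + 14/9 + 14/8 + 14/7 + 14/6 + 14/5 + 14/4 + 14/3 + 14/2 + 14/1 = 1171733/25740 ≈ 45.522.

45.522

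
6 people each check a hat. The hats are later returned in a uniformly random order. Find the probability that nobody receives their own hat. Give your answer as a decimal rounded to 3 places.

0.368

This is the derangement probability: permutations of 6 with no fixed point.
D(6) = 6! · (1 − 1/1! + 1/2! − ··· + (−1)^6/6!) = 265.
P = 265/720 = 53/144 ≈ 0.368.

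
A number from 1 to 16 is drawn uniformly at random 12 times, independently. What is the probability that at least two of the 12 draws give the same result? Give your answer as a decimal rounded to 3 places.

0.997

P(all 12 different) = 16/16 · 15/16 · ··· · 5/16 ≈ 0.003.
P(at least two equal) = 1 − 0.003 = 0.997.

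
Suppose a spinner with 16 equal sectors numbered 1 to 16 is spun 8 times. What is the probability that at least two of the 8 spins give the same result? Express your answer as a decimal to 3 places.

P(all 8 different) = 16/16 · 15/16 · ··· · 9/16 ≈ 0.121.
P(at least two equal) = 1 − 0.121 = 0.879.

0.879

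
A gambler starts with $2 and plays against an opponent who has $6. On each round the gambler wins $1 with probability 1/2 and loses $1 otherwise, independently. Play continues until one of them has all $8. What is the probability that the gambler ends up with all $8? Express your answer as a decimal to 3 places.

With a fair step, P(i) = ½P(i−1) + ½P(i+1) with P(0)=0, P(8)=1 has the linear solution P(i) = i/8.
P(2) = 2/8 = 1/4 ≈ 0.250.

0.250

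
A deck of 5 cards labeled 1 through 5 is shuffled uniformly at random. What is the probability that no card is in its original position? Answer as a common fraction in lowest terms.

This is the derangement probability: permutations of 5 with no fixed point.
D(5) = 5! · (1 − 1/1! + 1/2! − ··· + (−1)^5/5!) = 44.
P = 44/120 = 11/30.

11/30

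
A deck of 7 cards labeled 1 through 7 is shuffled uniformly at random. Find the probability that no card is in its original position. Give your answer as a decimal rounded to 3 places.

This is the derangement probability: permutations of 7 with no fixed point.
D(7) = 7! · (1 − 1/1! + 1/2! − ··· + (−1)^7/7!) = 1854.
P = 1854/5040 = 103/280 ≈ 0.368.

0.368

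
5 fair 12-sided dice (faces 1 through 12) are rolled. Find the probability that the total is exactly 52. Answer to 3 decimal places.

0.002

There are 12^5 = 248832 equally likely outcomes.
The number of ordered 5-tuples from {1,…,12} summing to 52 is 495.
P(sum = 52) = 495/248832 = 55/27648 ≈ 0.002.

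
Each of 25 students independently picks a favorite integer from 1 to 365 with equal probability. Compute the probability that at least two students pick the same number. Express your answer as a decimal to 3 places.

It's easier to compute the probability that all 25 are distinct.
P(all distinct) = 365/365 · 364/365 · ··· · 341/365 ≈ 0.431.
So the probability of at least one match is 1 − 0.431 = 0.569.

0.569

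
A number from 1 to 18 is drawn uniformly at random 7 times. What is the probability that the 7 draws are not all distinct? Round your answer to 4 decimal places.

0.7380

P(all 7 different) = 18/18 · 17/18 · ··· · 12/18 ≈ 0.2620.
P(at least two equal) = 1 − 0.2620 = 0.7380.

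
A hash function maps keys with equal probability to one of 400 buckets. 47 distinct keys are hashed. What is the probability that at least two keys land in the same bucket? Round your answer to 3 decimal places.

It's easier to compute the probability that all 47 are distinct.
P(all distinct) = 400/400 · 399/400 · ··· · 354/400 ≈ 0.060.
So the probability of at least one match is 1 − 0.060 = 0.940.

0.940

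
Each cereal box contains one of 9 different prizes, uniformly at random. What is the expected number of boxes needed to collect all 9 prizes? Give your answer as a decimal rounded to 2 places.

25.46

After i distinct types are collected, each trial gives a new one with probability (9−i)/9, so the expected wait for the next new type is 9/(9−i).
E = 9/9 + 9/8 + 9/7 + 9/6 + 9/5 + 9/4 + 9/3 + 9/2 + 9/1 = 7129/280 ≈ 25.46.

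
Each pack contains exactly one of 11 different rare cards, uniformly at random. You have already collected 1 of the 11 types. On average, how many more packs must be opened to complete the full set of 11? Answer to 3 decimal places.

Starting from 1 distinct type, each trial gives a new one with probability (11−i)/11 when i types are held, so the wait for the next new type is 11/(11−i).
E = 11/10 + 11/9 + 11/8 + 11/7 + 11/6 + 11/5 + 11/4 + 11/3 + 11/2 + 11/1 = 81191/2520 ≈ 32.219.

32.219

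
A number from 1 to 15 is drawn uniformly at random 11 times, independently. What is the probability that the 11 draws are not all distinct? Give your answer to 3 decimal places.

0.994

P(all 11 different) = 15/15 · 14/15 · ··· · 5/15 ≈ 0.006.
P(at least two equal) = 1 − 0.006 = 0.994.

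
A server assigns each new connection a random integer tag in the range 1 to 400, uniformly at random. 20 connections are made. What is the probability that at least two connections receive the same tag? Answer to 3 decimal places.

It's easier to compute the probability that all 20 are distinct.
P(all distinct) = 400/400 · 399/400 · ··· · 381/400 ≈ 0.617.
So the probability of at least one match is 1 − 0.617 = 0.383.

0.383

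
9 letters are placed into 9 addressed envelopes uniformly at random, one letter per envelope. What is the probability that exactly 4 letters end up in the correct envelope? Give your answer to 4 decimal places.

Choose which 4 of the 9 are fixed: C(9,4) = 126 ways.
The remaining 5 must have no fixed point: D(5) = 44.
P = 126·44/362880 = 11/720 ≈ 0.0153.

0.0153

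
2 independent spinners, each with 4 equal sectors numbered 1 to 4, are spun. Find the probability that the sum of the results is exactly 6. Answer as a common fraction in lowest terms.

3/16

There are 4^2 = 16 equally likely outcomes.
The number of ordered 2-tuples from {1,…,4} summing to 6 is 3.
P(sum = 6) = 3/16.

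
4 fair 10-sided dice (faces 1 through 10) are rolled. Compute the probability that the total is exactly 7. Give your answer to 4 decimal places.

0.0020

There are 10^4 = 10000 equally likely outcomes.
The number of ordered 4-tuples from {1,…,10} summing to 7 is 20.
P(sum = 7) = 20/10000 = 1/500 ≈ 0.0020.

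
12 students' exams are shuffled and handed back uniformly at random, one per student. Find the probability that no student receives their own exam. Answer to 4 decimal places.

This is the derangement probability: permutations of 12 with no fixed point.
D(12) = 12! · (1 − 1/1! + 1/2! − ··· + (−1)^12/12!) = 176214841.
P = 176214841/479001600 = 16019531/43545600 ≈ 0.3679.

0.3679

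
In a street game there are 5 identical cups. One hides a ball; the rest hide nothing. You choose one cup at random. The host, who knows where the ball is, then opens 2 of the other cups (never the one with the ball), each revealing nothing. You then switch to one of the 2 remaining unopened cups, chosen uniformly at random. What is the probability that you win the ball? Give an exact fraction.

Your original cup holds the ball with probability 1/5, so the other 4 collectively hold it with probability 4/5.
The host can always find 2 empty cups to open, so the reveals don't change that 4/5; it is now spread over the 2 remaining unopened cups.
P(win by switching) = (4/5) · (1/2) = 2/5.

2/5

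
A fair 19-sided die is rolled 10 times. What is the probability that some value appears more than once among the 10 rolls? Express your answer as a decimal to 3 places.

0.945

P(all 10 different) = 19/19 · 18/19 · ··· · 10/19 ≈ 0.055.
P(at least two equal) = 1 − 0.055 = 0.945.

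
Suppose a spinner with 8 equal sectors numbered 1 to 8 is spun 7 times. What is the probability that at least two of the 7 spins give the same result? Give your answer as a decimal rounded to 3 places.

0.981

P(all 7 different) = 8/8 · 7/8 · ··· · 2/8 ≈ 0.019.
P(at least two equal) = 1 − 0.019 = 0.981.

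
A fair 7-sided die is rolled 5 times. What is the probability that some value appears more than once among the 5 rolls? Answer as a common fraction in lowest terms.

P(all 5 different) = 7/7 · 6/7 · ··· · 3/7 = 360/2401.
P(at least two equal) = 1 − 360/2401 = 2041/2401.

2041/2401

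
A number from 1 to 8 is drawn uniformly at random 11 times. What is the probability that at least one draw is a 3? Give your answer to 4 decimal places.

P(no draw is a 3) = (7/8)^11 ≈ 0.2302.
P(at least one) = 1 − 0.2302 = 0.7698.

0.7698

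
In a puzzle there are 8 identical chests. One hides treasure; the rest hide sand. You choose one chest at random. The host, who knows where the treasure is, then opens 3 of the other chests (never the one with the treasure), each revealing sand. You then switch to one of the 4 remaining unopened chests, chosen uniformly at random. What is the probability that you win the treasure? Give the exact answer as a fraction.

Your original chest holds the treasure with probability 1/8, so the other 7 collectively hold it with probability 7/8.
The host can always find 3 empty chests to open, so the reveals don't change that 7/8; it is now spread over the 4 remaining unopened chests.
P(win by switching) = (7/8) · (1/4) = 7/32.

7/32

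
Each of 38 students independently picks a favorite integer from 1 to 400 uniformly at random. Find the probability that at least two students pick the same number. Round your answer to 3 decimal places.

It's easier to compute the probability that all 38 are distinct.
P(all distinct) = 400/400 · 399/400 · ··· · 363/400 ≈ 0.163.
So the probability of at least one match is 1 − 0.163 = 0.837.

0.837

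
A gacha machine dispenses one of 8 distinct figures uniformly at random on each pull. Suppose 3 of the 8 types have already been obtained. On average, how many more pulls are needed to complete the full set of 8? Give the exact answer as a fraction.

274/15

Starting from 3 distinct types, each trial gives a new one with probability (8−i)/8 when i types are held, so the wait for the next new type is 8/(8−i).
E = 8/5 + 8/4 + 8/3 + 8/2 + 8/1 = 274/15.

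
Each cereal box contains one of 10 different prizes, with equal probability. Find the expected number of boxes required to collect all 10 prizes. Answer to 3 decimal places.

After i distinct types are collected, each trial gives a new one with probability (10−i)/10, so the expected wait for the next new type is 10/(10−i).
E = 10/10 + 10/9 + 10/8 + 10/7 + 10/6 + 10/5 + 10/4 + 10/3 + 10/2 + 10/1 = 7381/252 ≈ 29.290.

29.290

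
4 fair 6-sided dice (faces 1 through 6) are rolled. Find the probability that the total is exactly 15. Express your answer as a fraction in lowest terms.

There are 6^4 = 1296 equally likely outcomes.
The number of ordered 4-tuples from {1,…,6} summing to 15 is 140.
P(sum = 15) = 140/1296 = 35/324.

35/324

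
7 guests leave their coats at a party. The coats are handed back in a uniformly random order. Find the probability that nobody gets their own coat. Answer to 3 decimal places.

0.368

This is the derangement probability: permutations of 7 with no fixed point.
D(7) = 7! · (1 − 1/1! + 1/2! − ··· + (−1)^7/7!) = 1854.
P = 1854/5040 = 103/280 ≈ 0.368.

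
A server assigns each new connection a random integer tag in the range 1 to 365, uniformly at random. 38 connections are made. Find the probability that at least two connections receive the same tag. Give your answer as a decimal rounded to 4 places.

It's easier to compute the probability that all 38 are distinct.
P(all distinct) = 365/365 · 364/365 · ··· · 328/365 ≈ 0.1359.
So the probability of at least one match is 1 − 0.1359 = 0.8641.

0.8641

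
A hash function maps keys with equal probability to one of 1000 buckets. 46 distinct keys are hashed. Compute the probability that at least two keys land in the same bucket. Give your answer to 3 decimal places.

0.650

It's easier to compute the probability that all 46 are distinct.
P(all distinct) = 1000/1000 · 999/1000 · ··· · 955/1000 ≈ 0.350.
So the probability of at least one match is 1 − 0.350 = 0.650.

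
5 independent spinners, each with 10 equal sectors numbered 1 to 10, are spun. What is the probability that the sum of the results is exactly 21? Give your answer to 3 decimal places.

0.038

There are 10^5 = 100000 equally likely outcomes.
The number of ordered 5-tuples from {1,…,10} summing to 21 is 3795.
P(sum = 21) = 3795/100000 = 759/20000 ≈ 0.038.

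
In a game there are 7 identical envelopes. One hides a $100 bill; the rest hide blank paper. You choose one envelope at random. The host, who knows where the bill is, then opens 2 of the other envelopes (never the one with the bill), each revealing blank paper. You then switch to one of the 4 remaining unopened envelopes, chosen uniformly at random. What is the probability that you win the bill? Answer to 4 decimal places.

0.2143

Your original envelope holds the bill with probability 1/7, so the other 6 collectively hold it with probability 6/7.
The host can always find 2 empty envelopes to open, so the reveals don't change that 6/7; it is now spread over the 4 remaining unopened envelopes.
P(win by switching) = (6/7) · (1/4) = 3/14 ≈ 0.2143.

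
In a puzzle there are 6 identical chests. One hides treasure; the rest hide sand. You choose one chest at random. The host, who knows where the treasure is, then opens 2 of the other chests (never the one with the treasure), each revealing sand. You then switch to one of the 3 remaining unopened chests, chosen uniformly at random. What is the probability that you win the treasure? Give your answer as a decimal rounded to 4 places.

0.2778

Your original chest holds the treasure with probability 1/6, so the other 5 collectively hold it with probability 5/6.
The host can always find 2 empty chests to open, so the reveals don't change that 5/6; it is now spread over the 3 remaining unopened chests.
P(win by switching) = (5/6) · (1/3) = 5/18 ≈ 0.2778.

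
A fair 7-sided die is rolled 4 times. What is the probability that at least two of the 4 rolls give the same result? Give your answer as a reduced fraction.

223/343

P(all 4 different) = 7/7 · 6/7 · ··· · 4/7 = 120/343.
P(at least two equal) = 1 − 120/343 = 223/343.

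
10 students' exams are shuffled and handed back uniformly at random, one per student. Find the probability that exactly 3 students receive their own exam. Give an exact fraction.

103/1680

Choose which 3 of the 10 are fixed: C(10,3) = 120 ways.
The remaining 7 must have no fixed point: D(7) = 1854.
P = 120·1854/3628800 = 103/1680.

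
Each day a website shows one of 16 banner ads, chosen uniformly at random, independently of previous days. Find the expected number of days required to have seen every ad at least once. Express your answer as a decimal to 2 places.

54.09

After i distinct types are collected, each trial gives a new one with probability (16−i)/16, so the expected wait for the next new type is 16/(16−i).
E = 16/16 + 16/15 + 16/14 + 16/13 + 16/12 + 16/11 + 16/10 + 16/9 + 16/8 + 16/7 + 16/6 + 16/5 + 16/4 + 16/3 + 16/2 + 16/1 = 2436559/45045 ≈ 54.09.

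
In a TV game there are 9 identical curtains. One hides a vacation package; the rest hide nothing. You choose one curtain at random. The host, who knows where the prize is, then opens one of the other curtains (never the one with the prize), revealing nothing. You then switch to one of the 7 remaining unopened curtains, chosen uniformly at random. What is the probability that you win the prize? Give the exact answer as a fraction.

Your original curtain holds the prize with probability 1/9, so the other 8 collectively hold it with probability 8/9.
The host can always find an empty curtain to open, so this doesn't change that 8/9; it is now spread over the 7 remaining unopened curtains.
P(win by switching) = (8/9) · (1/7) = 8/63.

8/63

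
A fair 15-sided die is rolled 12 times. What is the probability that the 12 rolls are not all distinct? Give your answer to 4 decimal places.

0.9983

P(all 12 different) = 15/15 · 14/15 · ··· · 4/15 ≈ 0.0017.
P(at least two equal) = 1 − 0.0017 = 0.9983.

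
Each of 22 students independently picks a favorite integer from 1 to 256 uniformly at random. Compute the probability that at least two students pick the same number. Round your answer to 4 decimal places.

0.6049

It's easier to compute the probability that all 22 are distinct.
P(all distinct) = 256/256 · 255/256 · ··· · 235/256 ≈ 0.3951.
So the probability of at least one match is 1 − 0.3951 = 0.6049.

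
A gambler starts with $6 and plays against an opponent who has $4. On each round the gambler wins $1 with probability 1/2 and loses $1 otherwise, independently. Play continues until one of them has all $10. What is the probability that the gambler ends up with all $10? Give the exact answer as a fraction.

3/5

With a fair step, P(i) = ½P(i−1) + ½P(i+1) with P(0)=0, P(10)=1 has the linear solution P(i) = i/10.
P(6) = 6/10 = 3/5.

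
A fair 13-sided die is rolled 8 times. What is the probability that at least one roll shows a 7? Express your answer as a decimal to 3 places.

P(no roll shows a 7) = (12/13)^8 ≈ 0.527.
P(at least one) = 1 − 0.527 = 0.473.

0.473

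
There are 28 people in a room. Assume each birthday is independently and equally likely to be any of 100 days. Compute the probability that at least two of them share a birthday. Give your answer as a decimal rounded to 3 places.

It's easier to compute the probability that all 28 are distinct.
P(all distinct) = 100/100 · 99/100 · ··· · 73/100 ≈ 0.015.
So the probability of at least one match is 1 − 0.015 = 0.985.

0.985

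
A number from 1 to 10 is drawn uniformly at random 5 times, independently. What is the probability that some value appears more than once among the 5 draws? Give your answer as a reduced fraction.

P(all 5 different) = 10/10 · 9/10 · ··· · 6/10 = 189/625.
P(at least two equal) = 1 − 189/625 = 436/625.

436/625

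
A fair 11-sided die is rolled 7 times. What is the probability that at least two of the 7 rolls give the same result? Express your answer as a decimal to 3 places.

0.915

P(all 7 different) = 11/11 · 10/11 · ··· · 5/11 ≈ 0.085.
P(at least two equal) = 1 − 0.085 = 0.915.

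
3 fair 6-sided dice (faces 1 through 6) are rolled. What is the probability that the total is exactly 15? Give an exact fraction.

5/108

There are 6^3 = 216 equally likely outcomes.
The number of ordered 3-tuples from {1,…,6} summing to 15 is 10.
P(sum = 15) = 10/216 = 5/108.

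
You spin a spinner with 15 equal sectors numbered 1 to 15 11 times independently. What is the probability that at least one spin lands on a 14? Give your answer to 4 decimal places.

P(no spin lands on a 14) = (14/15)^11 ≈ 0.4682.
P(at least one) = 1 − 0.4682 = 0.5318.

0.5318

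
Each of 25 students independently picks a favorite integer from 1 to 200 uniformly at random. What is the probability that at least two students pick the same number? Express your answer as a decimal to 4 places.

0.7910

It's easier to compute the probability that all 25 are distinct.
P(all distinct) = 200/200 · 199/200 · ··· · 176/200 ≈ 0.2090.
So the probability of at least one match is 1 − 0.2090 = 0.7910.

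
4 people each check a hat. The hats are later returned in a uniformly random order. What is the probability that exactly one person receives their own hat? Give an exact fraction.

1/3

Choose which one is fixed: C(4,1) = 4 ways.
The remaining 3 must have no fixed point: D(3) = 2.
P = 4·2/24 = 1/3.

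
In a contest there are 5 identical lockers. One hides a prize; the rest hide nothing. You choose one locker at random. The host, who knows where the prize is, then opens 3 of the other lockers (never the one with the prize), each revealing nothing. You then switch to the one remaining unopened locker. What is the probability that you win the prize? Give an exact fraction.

4/5

Your original locker holds the prize with probability 1/5, so the other 4 collectively hold it with probability 4/5.
The host can always find 3 empty lockers to open, so the reveals don't change that 4/5; it is now spread over the 1 remaining unopened locker.
P(win by switching) = (4/5) · (1/1) = 4/5.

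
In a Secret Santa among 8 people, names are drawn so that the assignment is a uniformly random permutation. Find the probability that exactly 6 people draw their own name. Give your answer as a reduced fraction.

1/1440

Choose which 6 of the 8 are fixed: C(8,6) = 28 ways.
The remaining 2 must have no fixed point: D(2) = 1.
P = 28·1/40320 = 1/1440.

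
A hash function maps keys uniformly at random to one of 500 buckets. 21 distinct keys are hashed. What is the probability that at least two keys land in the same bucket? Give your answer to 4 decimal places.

It's easier to compute the probability that all 21 are distinct.
P(all distinct) = 500/500 · 499/500 · ··· · 480/500 ≈ 0.6532.
So the probability of at least one match is 1 − 0.6532 = 0.3468.

0.3468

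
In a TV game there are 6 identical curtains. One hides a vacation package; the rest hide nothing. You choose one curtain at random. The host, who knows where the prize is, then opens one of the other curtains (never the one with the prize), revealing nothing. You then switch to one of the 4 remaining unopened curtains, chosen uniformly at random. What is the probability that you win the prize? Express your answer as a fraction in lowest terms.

5/24

Your original curtain holds the prize with probability 1/6, so the other 5 collectively hold it with probability 5/6.
The host can always find an empty curtain to open, so this doesn't change that 5/6; it is now spread over the 4 remaining unopened curtains.
P(win by switching) = (5/6) · (1/4) = 5/24.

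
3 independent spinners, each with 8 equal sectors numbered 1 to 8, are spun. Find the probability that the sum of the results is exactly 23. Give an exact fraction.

3/512

There are 8^3 = 512 equally likely outcomes.
The number of ordered 3-tuples from {1,…,8} summing to 23 is 3.
P(sum = 23) = 3/512.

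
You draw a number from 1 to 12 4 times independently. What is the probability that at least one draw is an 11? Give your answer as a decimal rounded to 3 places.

P(no draw is an 11) = (11/12)^4 ≈ 0.706.
P(at least one) = 1 − 0.706 = 0.294.

0.294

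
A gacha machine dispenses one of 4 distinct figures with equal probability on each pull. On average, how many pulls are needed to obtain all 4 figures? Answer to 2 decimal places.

After i distinct types are collected, each trial gives a new one with probability (4−i)/4, so the expected wait for the next new type is 4/(4−i).
E = 4/4 + 4/3 + 4/2 + 4/1 = 25/3 ≈ 8.33.

8.33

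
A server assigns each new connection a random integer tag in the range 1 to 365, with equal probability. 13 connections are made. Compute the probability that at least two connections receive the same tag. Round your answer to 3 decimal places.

0.194

It's easier to compute the probability that all 13 are distinct.
P(all distinct) = 365/365 · 364/365 · ··· · 353/365 ≈ 0.806.
So the probability of at least one match is 1 − 0.806 = 0.194.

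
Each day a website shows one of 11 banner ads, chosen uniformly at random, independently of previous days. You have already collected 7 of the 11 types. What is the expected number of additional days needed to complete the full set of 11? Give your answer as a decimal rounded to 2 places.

Starting from 7 distinct types, each trial gives a new one with probability (11−i)/11 when i types are held, so the wait for the next new type is 11/(11−i).
E = 11/4 + 11/3 + 11/2 + 11/1 = 275/12 ≈ 22.92.

22.92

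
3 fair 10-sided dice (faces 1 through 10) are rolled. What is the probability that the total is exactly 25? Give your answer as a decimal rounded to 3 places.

There are 10^3 = 1000 equally likely outcomes.
The number of ordered 3-tuples from {1,…,10} summing to 25 is 21.
P(sum = 25) = 21/1000 ≈ 0.021.

0.021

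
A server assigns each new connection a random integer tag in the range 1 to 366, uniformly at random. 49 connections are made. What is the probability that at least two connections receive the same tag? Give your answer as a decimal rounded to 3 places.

0.965

It's easier to compute the probability that all 49 are distinct.
P(all distinct) = 366/366 · 365/366 · ··· · 318/366 ≈ 0.035.
So the probability of at least one match is 1 − 0.035 = 0.965.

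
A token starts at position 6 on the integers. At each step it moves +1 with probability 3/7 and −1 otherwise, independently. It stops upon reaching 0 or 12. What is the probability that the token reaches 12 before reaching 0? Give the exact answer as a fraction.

729/4825

Let r = q/p = (4/7)/(3/7) = 4/3. The recurrence P(i) = p·P(i+1) + q·P(i−1) with P(0)=0, P(12)=1 gives P(i) = (1 − r^i)/(1 − r^12).
P(6) = (1 − (4/3)^6) / (1 − (4/3)^12) = 729/4825.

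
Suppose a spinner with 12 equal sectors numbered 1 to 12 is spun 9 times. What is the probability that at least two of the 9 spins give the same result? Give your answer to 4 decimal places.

0.9845

P(all 9 different) = 12/12 · 11/12 · ··· · 4/12 ≈ 0.0155.
P(at least two equal) = 1 − 0.0155 = 0.9845.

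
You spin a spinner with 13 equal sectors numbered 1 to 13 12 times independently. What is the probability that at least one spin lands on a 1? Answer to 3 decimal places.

0.617

P(no spin lands on a 1) = (12/13)^12 ≈ 0.383.
P(at least one) = 1 − 0.383 = 0.617.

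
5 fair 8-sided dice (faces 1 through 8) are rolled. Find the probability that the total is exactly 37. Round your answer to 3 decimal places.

There are 8^5 = 32768 equally likely outcomes.
The number of ordered 5-tuples from {1,…,8} summing to 37 is 35.
P(sum = 37) = 35/32768 ≈ 0.001.

0.001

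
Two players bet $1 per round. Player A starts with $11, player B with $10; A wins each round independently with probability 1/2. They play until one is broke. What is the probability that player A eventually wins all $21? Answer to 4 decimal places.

With a fair step, P(i) = ½P(i−1) + ½P(i+1) with P(0)=0, P(21)=1 has the linear solution P(i) = i/21.
P(11) = 11/21 ≈ 0.5238.

0.5238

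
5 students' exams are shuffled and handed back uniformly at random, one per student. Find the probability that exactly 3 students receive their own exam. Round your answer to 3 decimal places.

0.083

Choose which 3 of the 5 are fixed: C(5,3) = 10 ways.
The remaining 2 must have no fixed point: D(2) = 1.
P = 10·1/120 = 1/12 ≈ 0.083.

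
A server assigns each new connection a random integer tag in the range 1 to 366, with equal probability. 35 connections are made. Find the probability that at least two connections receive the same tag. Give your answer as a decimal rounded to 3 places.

0.813

It's easier to compute the probability that all 35 are distinct.
P(all distinct) = 366/366 · 365/366 · ··· · 332/366 ≈ 0.187.
So the probability of at least one match is 1 − 0.187 = 0.813.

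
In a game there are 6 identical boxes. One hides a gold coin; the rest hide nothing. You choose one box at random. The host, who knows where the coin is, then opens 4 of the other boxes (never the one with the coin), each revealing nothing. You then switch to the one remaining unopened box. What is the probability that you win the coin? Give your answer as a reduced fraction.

Your original box holds the coin with probability 1/6, so the other 5 collectively hold it with probability 5/6.
The host can always find 4 empty boxes to open, so the reveals don't change that 5/6; it is now spread over the 1 remaining unopened box.
P(win by switching) = (5/6) · (1/1) = 5/6.

5/6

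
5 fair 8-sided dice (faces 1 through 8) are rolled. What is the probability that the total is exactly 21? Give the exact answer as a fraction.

There are 8^5 = 32768 equally likely outcomes.
The number of ordered 5-tuples from {1,…,8} summing to 21 is 2380.
P(sum = 21) = 2380/32768 = 595/8192.

595/8192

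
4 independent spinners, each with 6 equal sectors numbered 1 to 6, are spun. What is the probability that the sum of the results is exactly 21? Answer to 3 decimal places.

There are 6^4 = 1296 equally likely outcomes.
The number of ordered 4-tuples from {1,…,6} summing to 21 is 20.
P(sum = 21) = 20/1296 = 5/324 ≈ 0.015.

0.015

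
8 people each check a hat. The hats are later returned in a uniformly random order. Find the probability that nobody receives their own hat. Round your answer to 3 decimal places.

This is the derangement probability: permutations of 8 with no fixed point.
D(8) = 8! · (1 − 1/1! + 1/2! − ··· + (−1)^8/8!) = 14833.
P = 14833/40320 = 2119/5760 ≈ 0.368.

0.368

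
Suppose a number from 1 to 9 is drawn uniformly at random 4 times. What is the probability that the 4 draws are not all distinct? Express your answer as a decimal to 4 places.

P(all 4 different) = 9/9 · 8/9 · ··· · 6/9 ≈ 0.4609.
P(at least two equal) = 1 − 0.4609 = 0.5391.

0.5391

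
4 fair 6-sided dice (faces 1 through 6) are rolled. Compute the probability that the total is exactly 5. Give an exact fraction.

1/324

There are 6^4 = 1296 equally likely outcomes.
The number of ordered 4-tuples from {1,…,6} summing to 5 is 4.
P(sum = 5) = 4/1296 = 1/324.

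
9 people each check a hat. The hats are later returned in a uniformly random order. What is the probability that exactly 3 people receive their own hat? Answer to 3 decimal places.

0.061

Choose which 3 of the 9 are fixed: C(9,3) = 84 ways.
The remaining 6 must have no fixed point: D(6) = 265.
P = 84·265/362880 = 53/864 ≈ 0.061.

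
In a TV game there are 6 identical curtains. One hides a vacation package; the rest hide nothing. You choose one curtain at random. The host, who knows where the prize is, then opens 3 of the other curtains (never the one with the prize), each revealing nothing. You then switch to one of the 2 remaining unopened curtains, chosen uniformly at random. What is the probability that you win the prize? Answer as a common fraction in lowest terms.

5/12

Your original curtain holds the prize with probability 1/6, so the other 5 collectively hold it with probability 5/6.
The host can always find 3 empty curtains to open, so the reveals don't change that 5/6; it is now spread over the 2 remaining unopened curtains.
P(win by switching) = (5/6) · (1/2) = 5/12.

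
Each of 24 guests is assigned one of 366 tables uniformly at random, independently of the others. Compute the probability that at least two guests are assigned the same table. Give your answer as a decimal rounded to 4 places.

It's easier to compute the probability that all 24 are distinct.
P(all distinct) = 366/366 · 365/366 · ··· · 343/366 ≈ 0.4627.
So the probability of at least one match is 1 − 0.4627 = 0.5373.

0.5373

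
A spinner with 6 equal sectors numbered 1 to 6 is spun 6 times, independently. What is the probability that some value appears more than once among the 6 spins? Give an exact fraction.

319/324

P(all 6 different) = 6/6 · 5/6 · ··· · 1/6 = 5/324.
P(at least two equal) = 1 − 5/324 = 319/324.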